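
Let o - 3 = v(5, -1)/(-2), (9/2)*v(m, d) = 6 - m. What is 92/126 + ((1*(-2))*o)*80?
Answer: -29074/63 ≈ -461.49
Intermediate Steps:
v(m, d) = 4/3 - 2*m/9 (v(m, d) = 2*(6 - m)/9 = 4/3 - 2*m/9)
o = 26/9 (o = 3 + (4/3 - 2/9*5)/(-2) = 3 + (4/3 - 10/9)*(-1/2) = 3 + (2/9)*(-1/2) = 3 - 1/9 = 26/9 ≈ 2.8889)
92/126 + ((1*(-2))*o)*80 = 92/126 + ((1*(-2))*(26/9))*80 = 92*(1/126) - 2*26/9*80 = 46/63 - 52/9*80 = 46/63 - 4160/9 = -29074/63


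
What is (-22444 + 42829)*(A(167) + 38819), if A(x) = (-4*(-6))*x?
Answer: 873028395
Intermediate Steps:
A(x) = 24*x
(-22444 + 42829)*(A(167) + 38819) = (-22444 + 42829)*(24*167 + 38819) = 20385*(4008 + 38819) = 20385*42827 = 873028395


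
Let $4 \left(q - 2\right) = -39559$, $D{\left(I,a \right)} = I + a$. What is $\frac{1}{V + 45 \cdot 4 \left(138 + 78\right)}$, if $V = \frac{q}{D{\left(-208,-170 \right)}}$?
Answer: $\frac{1512}{58826111} \approx 2.5703 \cdot 10^{-5}$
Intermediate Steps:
$q = - \frac{39551}{4}$ ($q = 2 + \frac{1}{4} \left(-39559\right) = 2 - \frac{39559}{4} = - \frac{39551}{4} \approx -9887.8$)
$V = \frac{39551}{1512}$ ($V = - \frac{39551}{4 \left(-208 - 170\right)} = - \frac{39551}{4 \left(-378\right)} = \left(- \frac{39551}{4}\right) \left(- \frac{1}{378}\right) = \frac{39551}{1512} \approx 26.158$)
$\frac{1}{V + 45 \cdot 4 \left(138 + 78\right)} = \frac{1}{\frac{39551}{1512} + 45 \cdot 4 \left(138 + 78\right)} = \frac{1}{\frac{39551}{1512} + 180 \cdot 216} = \frac{1}{\frac{39551}{1512} + 38880} = \frac{1}{\frac{58826111}{1512}} = \frac{1512}{58826111}$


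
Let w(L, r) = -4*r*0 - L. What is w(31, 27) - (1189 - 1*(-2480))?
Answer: -3700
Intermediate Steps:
w(L, r) = -L (w(L, r) = 0 - L = -L)
w(31, 27) - (1189 - 1*(-2480)) = -1*31 - (1189 - 1*(-2480)) = -31 - (1189 + 2480) = -31 - 1*3669 = -31 - 3669 = -3700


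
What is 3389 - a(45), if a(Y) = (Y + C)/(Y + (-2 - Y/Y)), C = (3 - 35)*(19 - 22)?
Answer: 47399/14 ≈ 3385.6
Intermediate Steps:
C = 96 (C = -32*(-3) = 96)
a(Y) = (96 + Y)/(-3 + Y) (a(Y) = (Y + 96)/(Y + (-2 - Y/Y)) = (96 + Y)/(Y + (-2 - 1*1)) = (96 + Y)/(Y + (-2 - 1)) = (96 + Y)/(Y - 3) = (96 + Y)/(-3 + Y))
3389 - a(45) = 3389 - (96 + 45)/(-3 + 45) = 3389 - 141/42 = 3389 - 1*47/14 = 3389 - 47/14 = 47399/14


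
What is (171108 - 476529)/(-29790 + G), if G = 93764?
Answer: -305421/63974 ≈ -4.7741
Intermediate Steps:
(171108 - 476529)/(-29790 + G) = (171108 - 476529)/(-29790 + 93764) = -305421/63974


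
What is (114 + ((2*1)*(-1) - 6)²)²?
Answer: 31684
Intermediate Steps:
(114 + ((2*1)*(-1) - 6)²)² = (114 + (2*(-1) - 6)²)² = (114 + (-2 - 6)²)² = (114 + (-8)²)² = (114 + 64)² = 178² = 31684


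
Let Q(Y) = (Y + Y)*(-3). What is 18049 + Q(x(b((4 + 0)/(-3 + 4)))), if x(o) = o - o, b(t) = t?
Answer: 18049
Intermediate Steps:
x(o) = 0
Q(Y) = -6*Y (Q(Y) = (2*Y)*(-3) = -6*Y)
18049 + Q(x(b((4 + 0)/(-3 + 4)))) = 18049 - 6*0 = 18049 + 0 = 18049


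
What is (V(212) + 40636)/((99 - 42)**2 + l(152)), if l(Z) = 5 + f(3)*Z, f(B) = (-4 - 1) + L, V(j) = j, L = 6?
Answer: 20424/1703 ≈ 11.993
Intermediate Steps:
f(B) = 1 (f(B) = (-4 - 1) + 6 = -5 + 6 = 1)
l(Z) = 5 + Z (l(Z) = 5 + 1*Z = 5 + Z)
(V(212) + 40636)/((99 - 42)**2 + l(152)) = (212 + 40636)/((99 - 42)**2 + (5 + 152)) = 40848/(57**2 + 157) = 40848/(3249 + 157) = 40848/3406 = 40848*(1/3406) = 20424/1703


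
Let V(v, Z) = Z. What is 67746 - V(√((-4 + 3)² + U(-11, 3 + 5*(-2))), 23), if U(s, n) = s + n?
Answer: 67723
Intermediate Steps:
U(s, n) = n + s
67746 - V(√((-4 + 3)² + U(-11, 3 + 5*(-2))), 23) = 67746 - 1*23 = 67746 - 23 = 67723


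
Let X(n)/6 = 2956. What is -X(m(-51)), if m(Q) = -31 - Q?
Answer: -17736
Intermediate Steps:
X(n) = 17736 (X(n) = 6*2956 = 17736)
-X(m(-51)) = -1*17736 = -17736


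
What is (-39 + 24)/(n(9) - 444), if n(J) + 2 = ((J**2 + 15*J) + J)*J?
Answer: -15/1579 ≈ -0.0094997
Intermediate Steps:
n(J) = -2 + J*(J**2 + 16*J) (n(J) = -2 + ((J**2 + 15*J) + J)*J = -2 + (J**2 + 16*J)*J = -2 + J*(J**2 + 16*J))
(-39 + 24)/(n(9) - 444) = (-39 + 24)/((-2 + 9**3 + 16*9**2) - 444) = -15/((-2 + 729 + 16*81) - 444) = -15/((-2 + 729 + 1296) - 444) = -15/(2023 - 444) = -15/1579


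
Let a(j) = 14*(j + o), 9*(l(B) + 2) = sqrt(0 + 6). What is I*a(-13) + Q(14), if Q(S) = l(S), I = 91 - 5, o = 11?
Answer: -2410 + sqrt(6)/9 ≈ -2409.7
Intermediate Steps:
I = 86
l(B) = -2 + sqrt(6)/9 (l(B) = -2 + sqrt(0 + 6)/9 = -2 + sqrt(6)/9)
Q(S) = -2 + sqrt(6)/9
a(j) = 154 + 14*j (a(j) = 14*(j + 11) = 14*(11 + j) = 154 + 14*j)
I*a(-13) + Q(14) = 86*(154 + 14*(-13)) + (-2 + sqrt(6)/9) = 86*(154 - 182) + (-2 + sqrt(6)/9) = 86*(-28) + (-2 + sqrt(6)/9) = -2408 + (-2 + sqrt(6)/9) = -2410 + sqrt(6)/9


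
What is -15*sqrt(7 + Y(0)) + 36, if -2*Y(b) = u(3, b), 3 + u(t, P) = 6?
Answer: 36 - 15*sqrt(22)/2 ≈ 0.82188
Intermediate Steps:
u(t, P) = 3 (u(t, P) = -3 + 6 = 3)
Y(b) = -3/2 (Y(b) = -1/2*3 = -3/2)
-15*sqrt(7 + Y(0)) + 36 = -15*sqrt(7 - 3/2) + 36 = -15*sqrt(22)/2 + 36 = 36 - 15*sqrt(22)/2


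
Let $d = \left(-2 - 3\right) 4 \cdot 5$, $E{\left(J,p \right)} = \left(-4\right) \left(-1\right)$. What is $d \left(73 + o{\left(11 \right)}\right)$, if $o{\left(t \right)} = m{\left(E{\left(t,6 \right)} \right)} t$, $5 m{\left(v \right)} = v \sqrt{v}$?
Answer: $-9060$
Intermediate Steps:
$E{\left(J,p \right)} = 4$
$m{\left(v \right)} = \frac{v^{\frac{3}{2}}}{5}$ ($m{\left(v \right)} = \frac{v \sqrt{v}}{5} = \frac{v^{\frac{3}{2}}}{5}$)
$d = -100$ ($d = \left(-5\right) 20 = -100$)
$o{\left(t \right)} = \frac{8 t}{5}$ ($o{\left(t \right)} = \frac{4^{\frac{3}{2}}}{5} t = \frac{1}{5} \cdot 8 t = \frac{8 t}{5}$)
$d \left(73 + o{\left(11 \right)}\right) = - 100 \left(73 + \frac{8}{5} \cdot 11\right) = - 100 \left(73 + \frac{88}{5}\right) = \left(-100\right) \frac{453}{5} = -9060$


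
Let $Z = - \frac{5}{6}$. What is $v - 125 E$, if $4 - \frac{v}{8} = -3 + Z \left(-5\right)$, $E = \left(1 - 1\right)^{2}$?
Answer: $\frac{68}{3} \approx 22.667$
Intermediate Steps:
$Z = - \frac{5}{6}$ ($Z = \left(-5\right) \frac{1}{6} = - \frac{5}{6} \approx -0.83333$)
$E = 0$ ($E = 0^{2} = 0$)
$v = \frac{68}{3}$ ($v = 32 - 8 \left(-3 - - \frac{25}{6}\right) = 32 - 8 \left(-3 + \frac{25}{6}\right) = 32 - \frac{28}{3} = \frac{68}{3} \approx 22.667$)
$v - 125 E = \frac{68}{3} - 0 = \frac{68}{3} + 0 = \frac{68}{3}$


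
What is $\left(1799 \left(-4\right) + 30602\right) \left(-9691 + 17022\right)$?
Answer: $171589386$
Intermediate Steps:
$\left(1799 \left(-4\right) + 30602\right) \left(-9691 + 17022\right) = \left(-7196 + 30602\right) 7331 = 23406 \cdot 7331 = 171589386$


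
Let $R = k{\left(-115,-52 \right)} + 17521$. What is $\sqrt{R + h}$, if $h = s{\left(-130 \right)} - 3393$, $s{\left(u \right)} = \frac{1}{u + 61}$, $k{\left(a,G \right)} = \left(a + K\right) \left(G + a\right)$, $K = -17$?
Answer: $\frac{11 \sqrt{1423263}}{69} \approx 190.19$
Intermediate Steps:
$k{\left(a,G \right)} = \left(-17 + a\right) \left(G + a\right)$ ($k{\left(a,G \right)} = \left(a - 17\right) \left(G + a\right) = \left(-17 + a\right) \left(G + a\right)$)
$s{\left(u \right)} = \frac{1}{61 + u}$
$R = 39565$ ($R = \left(\left(-115\right)^{2} - -884 - -1955 - -5980\right) + 17521 = \left(13225 + 884 + 1955 + 5980\right) + 17521 = 22044 + 17521 = 39565$)
$h = - \frac{234118}{69}$ ($h = \frac{1}{61 - 130} - 3393 = \frac{1}{-69} - 3393 = - \frac{1}{69} - 3393 = - \frac{234118}{69} \approx -3393.0$)
$\sqrt{R + h} = \sqrt{39565 - \frac{234118}{69}} = \sqrt{\frac{2495867}{69}} = \frac{11 \sqrt{1423263}}{69}$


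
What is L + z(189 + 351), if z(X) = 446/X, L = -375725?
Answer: -101445527/270 ≈ -3.7572e+5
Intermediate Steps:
L + z(189 + 351) = -375725 + 446/(189 + 351) = -375725 + 446/540 = -375725 + 446*(1/540) = -375725 + 223/270 = -101445527/270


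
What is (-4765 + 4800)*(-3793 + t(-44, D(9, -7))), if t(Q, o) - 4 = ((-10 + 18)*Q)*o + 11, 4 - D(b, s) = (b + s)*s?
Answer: -353990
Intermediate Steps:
D(b, s) = 4 - s*(b + s) (D(b, s) = 4 - (b + s)*s = 4 - s*(b + s))
t(Q, o) = 15 + 8*Q*o (t(Q, o) = 4 + (((-10 + 18)*Q)*o + 11) = 4 + ((8*Q)*o + 11) = 4 + (8*Q*o + 11) = 4 + (11 + 8*Q*o) = 15 + 8*Q*o)
(-4765 + 4800)*(-3793 + t(-44, D(9, -7))) = (-4765 + 4800)*(-3793 + (15 + 8*(-44)*(4 - 1*(-7)² - 1*9*(-7)))) = 35*(-3793 + (15 + 8*(-44)*(4 - 1*49 + 63))) = 35*(-3793 + (15 + 8*(-44)*(4 - 49 + 63))) = 35*(-3793 + (15 + 8*(-44)*18)) = 35*(-3793 + (15 - 6336)) = 35*(-3793 - 6321) = 35*(-10114) = -353990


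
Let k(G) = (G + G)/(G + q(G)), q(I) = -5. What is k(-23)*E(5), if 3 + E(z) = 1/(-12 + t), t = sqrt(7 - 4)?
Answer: -3335/658 - 23*sqrt(3)/1974 ≈ -5.0886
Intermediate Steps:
t = sqrt(3) ≈ 1.7320
k(G) = 2*G/(-5 + G) (k(G) = (G + G)/(G - 5) = (2*G)/(-5 + G) = 2*G/(-5 + G))
E(z) = -3 + 1/(-12 + sqrt(3))
k(-23)*E(5) = (2*(-23)/(-5 - 23))*(-145/47 - sqrt(3)/141) = (2*(-23)/(-28))*(-145/47 - sqrt(3)/141) = (2*(-23)*(-1/28))*(-145/47 - sqrt(3)/141) = 23*(-145/47 - sqrt(3)/141)/14 = -3335/658 - 23*sqrt(3)/1974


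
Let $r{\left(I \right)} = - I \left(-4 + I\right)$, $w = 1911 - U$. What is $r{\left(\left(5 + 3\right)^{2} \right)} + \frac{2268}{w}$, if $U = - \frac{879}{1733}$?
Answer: $- \frac{2119435806}{552107} \approx -3838.8$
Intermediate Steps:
$U = - \frac{879}{1733}$ ($U = \left(-879\right) \frac{1}{1733} = - \frac{879}{1733} \approx -0.50721$)
$w = \frac{3312642}{1733}$ ($w = 1911 - - \frac{879}{1733} = 1911 + \frac{879}{1733} = \frac{3312642}{1733} \approx 1911.5$)
$r{\left(I \right)} = - I \left(-4 + I\right)$
$r{\left(\left(5 + 3\right)^{2} \right)} + \frac{2268}{w} = \left(5 + 3\right)^{2} \left(4 - \left(5 + 3\right)^{2}\right) + \frac{2268}{\frac{3312642}{1733}} = 8^{2} \left(4 - 8^{2}\right) + 2268 \cdot \frac{1733}{3312642} = 64 \left(4 - 64\right) + \frac{655074}{552107} = 64 \left(-60\right) + \frac{655074}{552107} = -3840 + \frac{655074}{552107} = - \frac{2119435806}{552107}$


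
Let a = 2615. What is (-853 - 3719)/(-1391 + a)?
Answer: -127/34 ≈ -3.7353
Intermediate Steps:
(-853 - 3719)/(-1391 + a) = (-853 - 3719)/(-1391 + 2615) = -4572/1224 = -4572*1/1224 = -127/34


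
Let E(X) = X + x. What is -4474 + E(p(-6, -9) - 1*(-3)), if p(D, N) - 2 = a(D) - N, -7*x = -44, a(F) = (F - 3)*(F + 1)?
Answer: -30861/7 ≈ -4408.7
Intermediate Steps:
a(F) = (1 + F)*(-3 + F) (a(F) = (-3 + F)*(1 + F) = (1 + F)*(-3 + F))
x = 44/7 (x = -⅐*(-44) = 44/7 ≈ 6.2857)
p(D, N) = -1 + D² - N - 2*D (p(D, N) = 2 + ((-3 + D² - 2*D) - N) = 2 + (-3 + D² - N - 2*D) = -1 + D² - N - 2*D)
E(X) = 44/7 + X (E(X) = X + 44/7 = 44/7 + X)
-4474 + E(p(-6, -9) - 1*(-3)) = -4474 + (44/7 + ((-1 + (-6)² - 1*(-9) - 2*(-6)) - 1*(-3))) = -4474 + (44/7 + ((-1 + 36 + 9 + 12) + 3)) = -4474 + (44/7 + (56 + 3)) = -4474 + (44/7 + 59) = -4474 + 457/7 = -30861/7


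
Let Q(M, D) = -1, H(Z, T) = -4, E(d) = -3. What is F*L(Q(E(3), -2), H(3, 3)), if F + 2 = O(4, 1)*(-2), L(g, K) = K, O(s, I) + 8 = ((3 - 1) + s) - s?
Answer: -40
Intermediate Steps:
O(s, I) = -6 (O(s, I) = -8 + (((3 - 1) + s) - s) = -8 + ((2 + s) - s) = -8 + 2 = -6)
F = 10 (F = -2 - 6*(-2) = -2 + 12 = 10)
F*L(Q(E(3), -2), H(3, 3)) = 10*(-4) = -40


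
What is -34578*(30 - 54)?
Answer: 829872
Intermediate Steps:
-34578*(30 - 54) = -34578*(-24) = 829872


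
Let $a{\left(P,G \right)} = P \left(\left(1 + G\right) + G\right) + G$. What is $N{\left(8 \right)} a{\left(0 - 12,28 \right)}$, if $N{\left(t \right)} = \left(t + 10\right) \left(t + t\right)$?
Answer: $-188928$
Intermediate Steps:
$N{\left(t \right)} = 2 t \left(10 + t\right)$ ($N{\left(t \right)} = \left(10 + t\right) 2 t = 2 t \left(10 + t\right)$)
$a{\left(P,G \right)} = G + P \left(1 + 2 G\right)$ ($a{\left(P,G \right)} = P \left(1 + 2 G\right) + G = G + P \left(1 + 2 G\right)$)
$N{\left(8 \right)} a{\left(0 - 12,28 \right)} = 2 \cdot 8 \left(10 + 8\right) \left(28 + \left(0 - 12\right) + 2 \cdot 28 \left(0 - 12\right)\right) = 2 \cdot 8 \cdot 18 \left(28 - 12 + 2 \cdot 28 \left(-12\right)\right) = 288 \left(28 - 12 - 672\right) = 288 \left(-656\right) = -188928$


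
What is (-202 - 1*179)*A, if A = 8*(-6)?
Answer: 18288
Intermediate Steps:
A = -48
(-202 - 1*179)*A = (-202 - 1*179)*(-48) = (-202 - 179)*(-48) = -381*(-48) = 18288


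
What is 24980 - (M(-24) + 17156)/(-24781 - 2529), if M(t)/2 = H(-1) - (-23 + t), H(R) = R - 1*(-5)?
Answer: 341110529/13655 ≈ 24981.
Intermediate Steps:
H(R) = 5 + R (H(R) = R + 5 = 5 + R)
M(t) = 54 - 2*t (M(t) = 2*((5 - 1) - (-23 + t)) = 2*(4 + (23 - t)) = 2*(27 - t) = 54 - 2*t)
24980 - (M(-24) + 17156)/(-24781 - 2529) = 24980 - ((54 - 2*(-24)) + 17156)/(-24781 - 2529) = 24980 - ((54 + 48) + 17156)/(-27310) = 24980 - (102 + 17156)*(-1)/27310 = 24980 - 17258*(-1)/27310 = 24980 - 1*(-8629/13655) = 24980 + 8629/13655 = 341110529/13655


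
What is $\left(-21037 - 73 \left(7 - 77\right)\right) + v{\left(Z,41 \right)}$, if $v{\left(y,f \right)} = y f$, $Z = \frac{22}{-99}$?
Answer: $- \frac{143425}{9} \approx -15936.0$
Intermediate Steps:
$Z = - \frac{2}{9}$ ($Z = 22 \left(- \frac{1}{99}\right) = - \frac{2}{9} \approx -0.22222$)
$v{\left(y,f \right)} = f y$
$\left(-21037 - 73 \left(7 - 77\right)\right) + v{\left(Z,41 \right)} = \left(-21037 - 73 \left(7 - 77\right)\right) + 41 \left(- \frac{2}{9}\right) = \left(-21037 - -5110\right) - \frac{82}{9} = \left(-21037 + 5110\right) - \frac{82}{9} = -15927 - \frac{82}{9} = - \frac{143425}{9}$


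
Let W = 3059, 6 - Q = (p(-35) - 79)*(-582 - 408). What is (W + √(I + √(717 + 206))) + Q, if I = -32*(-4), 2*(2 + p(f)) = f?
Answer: -94450 + √(128 + √923) ≈ -94437.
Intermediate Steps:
p(f) = -2 + f/2
Q = -97509 (Q = 6 - ((-2 + (½)*(-35)) - 79)*(-582 - 408) = 6 - ((-2 - 35/2) - 79)*(-990) = 6 - (-39/2 - 79)*(-990) = 6 - (-197)*(-990)/2 = 6 - 1*97515 = 6 - 97515 = -97509)
I = 128
(W + √(I + √(717 + 206))) + Q = (3059 + √(128 + √(717 + 206))) - 97509 = (3059 + √(128 + √923)) - 97509 = -94450 + √(128 + √923)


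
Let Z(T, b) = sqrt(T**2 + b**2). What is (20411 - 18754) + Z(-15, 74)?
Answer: 1657 + sqrt(5701) ≈ 1732.5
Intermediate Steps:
(20411 - 18754) + Z(-15, 74) = (20411 - 18754) + sqrt((-15)**2 + 74**2) = 1657 + sqrt(225 + 5476) = 1657 + sqrt(5701)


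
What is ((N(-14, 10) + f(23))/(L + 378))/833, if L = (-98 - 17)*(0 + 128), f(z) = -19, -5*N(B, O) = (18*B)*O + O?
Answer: -69/1706698 ≈ -4.0429e-5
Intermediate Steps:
N(B, O) = -O/5 - 18*B*O/5 (N(B, O) = -((18*B)*O + O)/5 = -(18*B*O + O)/5 = -(O + 18*B*O)/5 = -O/5 - 18*B*O/5)
L = -14720 (L = -115*128 = -14720)
((N(-14, 10) + f(23))/(L + 378))/833 = ((-1/5*10*(1 + 18*(-14)) - 19)/(-14720 + 378))/833 = ((-1/5*10*(1 - 252) - 19)/(-14342))*(1/833) = ((-1/5*10*(-251) - 19)*(-1/14342))*(1/833) = ((502 - 19)*(-1/14342))*(1/833) = (483*(-1/14342))*(1/833) = -483/14342*1/833 = -69/1706698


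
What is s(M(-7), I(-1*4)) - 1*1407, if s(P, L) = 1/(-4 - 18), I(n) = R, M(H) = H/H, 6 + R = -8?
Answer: -30955/22 ≈ -1407.0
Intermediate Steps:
R = -14 (R = -6 - 8 = -14)
M(H) = 1
I(n) = -14
s(P, L) = -1/22 (s(P, L) = 1/(-22) = -1/22)
s(M(-7), I(-1*4)) - 1*1407 = -1/22 - 1*1407 = -1/22 - 1407 = -30955/22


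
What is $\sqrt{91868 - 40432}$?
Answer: $2 \sqrt{12859} \approx 226.8$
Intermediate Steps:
$\sqrt{91868 - 40432} = \sqrt{51436} = 2 \sqrt{12859}$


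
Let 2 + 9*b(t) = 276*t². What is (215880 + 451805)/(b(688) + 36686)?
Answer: 6009165/130973116 ≈ 0.045881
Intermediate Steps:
b(t) = -2/9 + 92*t²/3 (b(t) = -2/9 + (276*t²)/9 = -2/9 + 92*t²/3)
(215880 + 451805)/(b(688) + 36686) = (215880 + 451805)/((-2/9 + (92/3)*688²) + 36686) = 667685/((-2/9 + (92/3)*473344) + 36686) = 667685/((-2/9 + 43547648/3) + 36686) = 667685/(130642942/9 + 36686) = 667685/(130973116/9) = 667685*(9/130973116) = 6009165/130973116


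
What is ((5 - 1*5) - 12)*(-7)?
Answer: 84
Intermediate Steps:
((5 - 1*5) - 12)*(-7) = ((5 - 5) - 12)*(-7) = (0 - 12)*(-7) = -12*(-7) = 84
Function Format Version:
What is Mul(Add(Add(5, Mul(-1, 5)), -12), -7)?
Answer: 84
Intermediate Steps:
Mul(Add(Add(5, Mul(-1, 5)), -12), -7) = Mul(Add(Add(5, -5), -12), -7) = Mul(Add(0, -12), -7) = Mul(-12, -7) = 84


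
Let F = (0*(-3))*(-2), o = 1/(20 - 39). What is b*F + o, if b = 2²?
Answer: -1/19 ≈ -0.052632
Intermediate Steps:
b = 4
o = -1/19 (o = 1/(-19) = -1/19 ≈ -0.052632)
F = 0 (F = 0*(-2) = 0)
b*F + o = 4*0 - 1/19 = 0 - 1/19 = -1/19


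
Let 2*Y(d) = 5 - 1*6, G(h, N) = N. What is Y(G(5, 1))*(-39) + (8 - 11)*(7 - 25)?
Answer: 147/2 ≈ 73.500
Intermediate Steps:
Y(d) = -½ (Y(d) = (5 - 1*6)/2 = (5 - 6)/2 = (½)*(-1) = -½)
Y(G(5, 1))*(-39) + (8 - 11)*(7 - 25) = -½*(-39) + (8 - 11)*(7 - 25) = 39/2 - 3*(-18) = 39/2 + 54 = 147/2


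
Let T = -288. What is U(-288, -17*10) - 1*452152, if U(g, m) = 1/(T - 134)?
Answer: -190808145/422 ≈ -4.5215e+5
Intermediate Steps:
U(g, m) = -1/422 (U(g, m) = 1/(-288 - 134) = 1/(-422) = -1/422)
U(-288, -17*10) - 1*452152 = -1/422 - 1*452152 = -1/422 - 452152 = -190808145/422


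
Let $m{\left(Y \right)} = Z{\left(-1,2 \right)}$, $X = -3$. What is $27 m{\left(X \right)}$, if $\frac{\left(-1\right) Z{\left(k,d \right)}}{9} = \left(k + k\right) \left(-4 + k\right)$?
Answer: $-2430$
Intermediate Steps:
$Z{\left(k,d \right)} = - 18 k \left(-4 + k\right)$ ($Z{\left(k,d \right)} = - 9 \left(k + k\right) \left(-4 + k\right) = - 9 \cdot 2 k \left(-4 + k\right) = - 18 k \left(-4 + k\right)$)
$m{\left(Y \right)} = -90$ ($m{\left(Y \right)} = 18 \left(-1\right) \left(4 - -1\right) = 18 \left(-1\right) \left(4 + 1\right) = 18 \left(-1\right) 5 = -90$)
$27 m{\left(X \right)} = 27 \left(-90\right) = -2430$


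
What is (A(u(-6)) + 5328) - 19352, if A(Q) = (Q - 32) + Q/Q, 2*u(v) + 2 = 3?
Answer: -28109/2 ≈ -14055.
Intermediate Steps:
u(v) = 1/2 (u(v) = -1 + (1/2)*3 = -1 + 3/2 = 1/2)
A(Q) = -31 + Q (A(Q) = (-32 + Q) + 1 = -31 + Q)
(A(u(-6)) + 5328) - 19352 = ((-31 + 1/2) + 5328) - 19352 = (-61/2 + 5328) - 19352 = 10595/2 - 19352 = -28109/2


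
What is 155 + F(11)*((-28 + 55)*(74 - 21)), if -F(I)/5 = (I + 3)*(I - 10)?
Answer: -100015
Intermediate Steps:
F(I) = -5*(-10 + I)*(3 + I) (F(I) = -5*(I + 3)*(I - 10) = -5*(3 + I)*(-10 + I) = -5*(-10 + I)*(3 + I))
155 + F(11)*((-28 + 55)*(74 - 21)) = 155 + (150 - 5*11**2 + 35*11)*((-28 + 55)*(74 - 21)) = 155 + (150 - 5*121 + 385)*(27*53) = 155 + (150 - 605 + 385)*1431 = 155 - 70*1431 = 155 - 100170 = -100015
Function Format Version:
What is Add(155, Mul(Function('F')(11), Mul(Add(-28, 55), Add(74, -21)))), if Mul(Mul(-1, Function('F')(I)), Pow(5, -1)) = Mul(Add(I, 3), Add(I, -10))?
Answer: -100015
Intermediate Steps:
Function('F')(I) = Mul(-5, Add(-10, I), Add(3, I)) (Function('F')(I) = Mul(-5, Mul(Add(I, 3), Add(I, -10))) = Mul(-5, Mul(Add(3, I), Add(-10, I))) = Mul(-5, Mul(Add(-10, I), Add(3, I))) = Mul(-5, Add(-10, I), Add(3, I)))
Add(155, Mul(Function('F')(11), Mul(Add(-28, 55), Add(74, -21)))) = Add(155, Mul(Add(150, Mul(-5, Pow(11, 2)), Mul(35, 11)), Mul(Add(-28, 55), Add(74, -21)))) = Add(155, Mul(Add(150, Mul(-5, 121), 385), Mul(27, 53))) = Add(155, Mul(Add(150, -605, 385), 1431)) = Add(155, Mul(-70, 1431)) = Add(155, -100170) = -100015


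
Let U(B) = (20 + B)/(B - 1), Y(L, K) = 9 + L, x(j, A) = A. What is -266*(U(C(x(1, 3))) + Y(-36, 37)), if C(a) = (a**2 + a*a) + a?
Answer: 66367/10 ≈ 6636.7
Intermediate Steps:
C(a) = a + 2*a**2 (C(a) = (a**2 + a**2) + a = 2*a**2 + a = a + 2*a**2)
U(B) = (20 + B)/(-1 + B)
-266*(U(C(x(1, 3))) + Y(-36, 37)) = -266*((20 + 3*(1 + 2*3))/(-1 + 3*(1 + 2*3)) + (9 - 36)) = -266*((20 + 3*(1 + 6))/(-1 + 3*(1 + 6)) - 27) = -266*((20 + 3*7)/(-1 + 3*7) - 27) = -266*((20 + 21)/(-1 + 21) - 27) = -266*(41/20 - 27) = -266*(-499/20) = 66367/10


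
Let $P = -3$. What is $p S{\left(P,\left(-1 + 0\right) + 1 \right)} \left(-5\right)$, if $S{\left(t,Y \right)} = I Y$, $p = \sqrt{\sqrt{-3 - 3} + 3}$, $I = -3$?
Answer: $0$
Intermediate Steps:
$p = \sqrt{3 + i \sqrt{6}}$ ($p = \sqrt{\sqrt{-6} + 3} = \sqrt{i \sqrt{6} + 3} = \sqrt{3 + i \sqrt{6}} \approx 1.8538 + 0.66068 i$)
$S{\left(t,Y \right)} = - 3 Y$
$p S{\left(P,\left(-1 + 0\right) + 1 \right)} \left(-5\right) = \sqrt{3 + i \sqrt{6}} \left(- 3 \left(\left(-1 + 0\right) + 1\right)\right) \left(-5\right) = \sqrt{3 + i \sqrt{6}} \left(- 3 \left(-1 + 1\right)\right) \left(-5\right) = \sqrt{3 + i \sqrt{6}} \left(\left(-3\right) 0\right) \left(-5\right) = \sqrt{3 + i \sqrt{6}} \cdot 0 \left(-5\right) = 0 \left(-5\right) = 0$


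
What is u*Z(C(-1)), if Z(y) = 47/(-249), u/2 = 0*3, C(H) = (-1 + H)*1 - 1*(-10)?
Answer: 0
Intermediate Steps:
C(H) = 9 + H (C(H) = (-1 + H) + 10 = 9 + H)
u = 0 (u = 2*(0*3) = 2*0 = 0)
Z(y) = -47/249 (Z(y) = 47*(-1/249) = -47/249)
u*Z(C(-1)) = 0*(-47/249) = 0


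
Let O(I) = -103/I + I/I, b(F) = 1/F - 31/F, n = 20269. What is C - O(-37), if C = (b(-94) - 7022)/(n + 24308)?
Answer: -305527363/77519403 ≈ -3.9413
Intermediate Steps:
b(F) = -30/F (b(F) = 1/F - 31/F = -30/F)
O(I) = 1 - 103/I (O(I) = -103/I + 1 = 1 - 103/I)
C = -330019/2095119 (C = (-30/(-94) - 7022)/(20269 + 24308) = (-30*(-1/94) - 7022)/44577 = (15/47 - 7022)*(1/44577) = -330019/47*1/44577 = -330019/2095119 ≈ -0.15752)
C - O(-37) = -330019/2095119 - (-103 - 37)/(-37) = -330019/2095119 - (-1)*(-140)/37 = -330019/2095119 - 1*140/37 = -330019/2095119 - 140/37 = -305527363/77519403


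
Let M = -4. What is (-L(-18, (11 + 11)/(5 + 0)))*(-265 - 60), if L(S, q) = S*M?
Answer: 23400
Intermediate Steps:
L(S, q) = -4*S (L(S, q) = S*(-4) = -4*S)
(-L(-18, (11 + 11)/(5 + 0)))*(-265 - 60) = (-(-4)*(-18))*(-265 - 60) = -1*72*(-325) = -72*(-325) = 23400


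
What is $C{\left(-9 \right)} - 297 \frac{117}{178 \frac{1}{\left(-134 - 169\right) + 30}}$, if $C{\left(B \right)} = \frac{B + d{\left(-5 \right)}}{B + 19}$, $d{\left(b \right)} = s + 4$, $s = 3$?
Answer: $\frac{47432207}{890} \approx 53295.0$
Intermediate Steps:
$d{\left(b \right)} = 7$ ($d{\left(b \right)} = 3 + 4 = 7$)
$C{\left(B \right)} = \frac{7 + B}{19 + B}$ ($C{\left(B \right)} = \frac{B + 7}{B + 19} = \frac{7 + B}{19 + B}$)
$C{\left(-9 \right)} - 297 \frac{117}{178 \frac{1}{\left(-134 - 169\right) + 30}} = \frac{7 - 9}{19 - 9} - 297 \frac{117}{178 \frac{1}{\left(-134 - 169\right) + 30}} = \frac{1}{10} \left(-2\right) - 297 \frac{117}{178 \frac{1}{-303 + 30}} = \frac{1}{10} \left(-2\right) - 297 \frac{117}{178 \frac{1}{-273}} = - \frac{1}{5} - 297 \frac{117}{178 \left(- \frac{1}{273}\right)} = - \frac{1}{5} - 297 \frac{117}{- \frac{178}{273}} = - \frac{1}{5} - 297 \cdot 117 \left(- \frac{273}{178}\right) = - \frac{1}{5} - - \frac{9486477}{178} = - \frac{1}{5} + \frac{9486477}{178} = \frac{47432207}{890}$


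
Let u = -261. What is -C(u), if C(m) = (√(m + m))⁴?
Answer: -272484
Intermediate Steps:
C(m) = 4*m² (C(m) = (√(2*m))⁴ = (√2*√m)⁴ = 4*m²)
-C(u) = -4*(-261)² = -4*68121 = -1*272484 = -272484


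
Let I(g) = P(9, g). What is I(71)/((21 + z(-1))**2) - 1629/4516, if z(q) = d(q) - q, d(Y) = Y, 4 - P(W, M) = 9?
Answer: -740969/1991556 ≈ -0.37206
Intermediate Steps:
P(W, M) = -5 (P(W, M) = 4 - 1*9 = 4 - 9 = -5)
I(g) = -5
z(q) = 0 (z(q) = q - q = 0)
I(71)/((21 + z(-1))**2) - 1629/4516 = -5/(21 + 0)**2 - 1629/4516 = -5/(21**2) - 1629*1/4516 = -5/441 - 1629/4516 = -740969/1991556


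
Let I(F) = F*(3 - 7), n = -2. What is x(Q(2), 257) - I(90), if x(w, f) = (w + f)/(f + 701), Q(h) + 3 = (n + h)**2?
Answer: 172567/479 ≈ 360.27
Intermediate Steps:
Q(h) = -3 + (-2 + h)**2
x(w, f) = (f + w)/(701 + f)
I(F) = -4*F (I(F) = F*(-4) = -4*F)
x(Q(2), 257) - I(90) = (257 + (-3 + (-2 + 2)**2))/(701 + 257) - (-4)*90 = (257 + (-3 + 0**2))/958 - 1*(-360) = (257 + (-3 + 0))/958 + 360 = (257 - 3)/958 + 360 = (1/958)*254 + 360 = 127/479 + 360 = 172567/479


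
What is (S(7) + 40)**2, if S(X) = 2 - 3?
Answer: 1521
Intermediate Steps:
S(X) = -1
(S(7) + 40)**2 = (-1 + 40)**2 = 39**2 = 1521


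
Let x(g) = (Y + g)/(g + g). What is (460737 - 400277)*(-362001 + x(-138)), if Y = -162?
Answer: -503389839080/23 ≈ -2.1887e+10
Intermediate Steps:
x(g) = (-162 + g)/(2*g) (x(g) = (-162 + g)/(g + g) = (-162 + g)/((2*g)) = (-162 + g)*(1/(2*g)) = (-162 + g)/(2*g))
(460737 - 400277)*(-362001 + x(-138)) = (460737 - 400277)*(-362001 + (½)*(-162 - 138)/(-138)) = 60460*(-362001 + (½)*(-1/138)*(-300)) = 60460*(-362001 + 25/23) = 60460*(-8325998/23) = -503389839080/23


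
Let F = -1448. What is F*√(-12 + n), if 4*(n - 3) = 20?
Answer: -2896*I ≈ -2896.0*I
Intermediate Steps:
n = 8 (n = 3 + (¼)*20 = 3 + 5 = 8)
F*√(-12 + n) = -1448*√(-12 + 8) = -2896*I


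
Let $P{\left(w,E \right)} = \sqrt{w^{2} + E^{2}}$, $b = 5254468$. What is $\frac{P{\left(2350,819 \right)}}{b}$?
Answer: $\frac{\sqrt{6193261}}{5254468} \approx 0.00047362$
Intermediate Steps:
$P{\left(w,E \right)} = \sqrt{E^{2} + w^{2}}$
$\frac{P{\left(2350,819 \right)}}{b} = \frac{\sqrt{819^{2} + 2350^{2}}}{5254468} = \sqrt{670761 + 5522500} \cdot \frac{1}{5254468} = \sqrt{6193261} \cdot \frac{1}{5254468} = \frac{\sqrt{6193261}}{5254468}$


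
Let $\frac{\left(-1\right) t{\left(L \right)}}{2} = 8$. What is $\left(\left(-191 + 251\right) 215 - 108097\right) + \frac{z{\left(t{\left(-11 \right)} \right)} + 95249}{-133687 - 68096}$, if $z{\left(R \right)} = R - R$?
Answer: $- \frac{19209231500}{201783} \approx -95198.0$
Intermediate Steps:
$t{\left(L \right)} = -16$ ($t{\left(L \right)} = \left(-2\right) 8 = -16$)
$z{\left(R \right)} = 0$
$\left(\left(-191 + 251\right) 215 - 108097\right) + \frac{z{\left(t{\left(-11 \right)} \right)} + 95249}{-133687 - 68096} = \left(\left(-191 + 251\right) 215 - 108097\right) + \frac{0 + 95249}{-133687 - 68096} = \left(60 \cdot 215 - 108097\right) + \frac{95249}{-133687 - 68096} = \left(12900 - 108097\right) + \frac{95249}{-201783} = -95197 + 95249 \left(- \frac{1}{201783}\right) = -95197 - \frac{95249}{201783} = - \frac{19209231500}{201783}$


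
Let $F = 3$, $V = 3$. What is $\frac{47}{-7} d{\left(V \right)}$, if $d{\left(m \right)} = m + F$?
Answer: $- \frac{282}{7} \approx -40.286$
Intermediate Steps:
$d{\left(m \right)} = 3 + m$ ($d{\left(m \right)} = m + 3 = 3 + m$)
$\frac{47}{-7} d{\left(V \right)} = \frac{47}{-7} \left(3 + 3\right) = 47 \left(- \frac{1}{7}\right) 6 = \left(- \frac{47}{7}\right) 6 = - \frac{282}{7}$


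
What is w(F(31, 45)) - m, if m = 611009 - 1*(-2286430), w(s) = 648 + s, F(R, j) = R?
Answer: -2896760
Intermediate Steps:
m = 2897439 (m = 611009 + 2286430 = 2897439)
w(F(31, 45)) - m = (648 + 31) - 1*2897439 = 679 - 2897439 = -2896760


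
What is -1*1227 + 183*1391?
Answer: 253326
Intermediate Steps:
-1*1227 + 183*1391 = -1227 + 254553 = 253326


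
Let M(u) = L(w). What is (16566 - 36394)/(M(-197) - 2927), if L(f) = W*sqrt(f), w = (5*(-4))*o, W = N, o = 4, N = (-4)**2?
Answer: 58036556/8587809 + 1268992*I*sqrt(5)/8587809 ≈ 6.758 + 0.33042*I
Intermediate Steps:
N = 16
W = 16
w = -80 (w = (5*(-4))*4 = -20*4 = -80)
L(f) = 16*sqrt(f)
M(u) = 64*I*sqrt(5) (M(u) = 16*sqrt(-80) = 16*(4*I*sqrt(5)) = 64*I*sqrt(5))
(16566 - 36394)/(M(-197) - 2927) = (16566 - 36394)/(64*I*sqrt(5) - 2927) = -19828/(-2927 + 64*I*sqrt(5))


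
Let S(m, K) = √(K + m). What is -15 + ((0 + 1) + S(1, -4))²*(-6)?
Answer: -3 - 12*I*√3 ≈ -3.0 - 20.785*I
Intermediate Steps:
-15 + ((0 + 1) + S(1, -4))²*(-6) = -15 + ((0 + 1) + √(-4 + 1))²*(-6) = -15 + (1 + √(-3))²*(-6) = -15 + (1 + I*√3)²*(-6) = -15 - 6*(1 + I*√3)²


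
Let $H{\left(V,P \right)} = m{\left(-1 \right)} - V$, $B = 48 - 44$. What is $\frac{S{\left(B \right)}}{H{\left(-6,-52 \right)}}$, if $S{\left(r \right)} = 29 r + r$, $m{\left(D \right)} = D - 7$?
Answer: $-60$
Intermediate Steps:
$m{\left(D \right)} = -7 + D$
$B = 4$ ($B = 48 - 44 = 4$)
$H{\left(V,P \right)} = -8 - V$ ($H{\left(V,P \right)} = \left(-7 - 1\right) - V = -8 - V$)
$S{\left(r \right)} = 30 r$
$\frac{S{\left(B \right)}}{H{\left(-6,-52 \right)}} = \frac{30 \cdot 4}{-8 - -6} = \frac{120}{-8 + 6} = \frac{120}{-2} = 120 \left(- \frac{1}{2}\right) = -60$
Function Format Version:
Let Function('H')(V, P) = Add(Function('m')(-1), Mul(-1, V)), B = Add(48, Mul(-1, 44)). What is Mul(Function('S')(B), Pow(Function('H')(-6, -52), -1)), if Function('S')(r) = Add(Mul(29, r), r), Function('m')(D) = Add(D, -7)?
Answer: -60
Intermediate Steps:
Function('m')(D) = Add(-7, D)
B = 4 (B = Add(48, -44) = 4)
Function('H')(V, P) = Add(-8, Mul(-1, V)) (Function('H')(V, P) = Add(Add(-7, -1), Mul(-1, V)) = Add(-8, Mul(-1, V)))
Function('S')(r) = Mul(30, r)
Mul(Function('S')(B), Pow(Function('H')(-6, -52), -1)) = Mul(Mul(30, 4), Pow(Add(-8, Mul(-1, -6)), -1)) = Mul(120, Pow(Add(-8, 6), -1)) = Mul(120, Pow(-2, -1)) = Mul(120, Rational(-1, 2)) = -60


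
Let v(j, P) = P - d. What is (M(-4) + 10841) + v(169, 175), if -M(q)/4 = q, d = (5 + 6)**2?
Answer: 10911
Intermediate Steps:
d = 121 (d = 11**2 = 121)
M(q) = -4*q
v(j, P) = -121 + P (v(j, P) = P - 1*121 = P - 121 = -121 + P)
(M(-4) + 10841) + v(169, 175) = (-4*(-4) + 10841) + (-121 + 175) = (16 + 10841) + 54 = 10857 + 54 = 10911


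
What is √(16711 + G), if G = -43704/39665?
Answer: √26289887072815/39665 ≈ 129.27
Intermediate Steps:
G = -43704/39665 (G = -43704*1/39665 = -43704/39665 ≈ -1.1018)
√(16711 + G) = √(16711 - 43704/39665) = √(662798111/39665) = √26289887072815/39665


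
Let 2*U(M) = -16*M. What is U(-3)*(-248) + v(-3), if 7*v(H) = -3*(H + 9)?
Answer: -41682/7 ≈ -5954.6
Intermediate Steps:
v(H) = -27/7 - 3*H/7 (v(H) = (-3*(H + 9))/7 = (-3*(9 + H))/7 = (-27 - 3*H)/7 = -27/7 - 3*H/7)
U(M) = -8*M (U(M) = (-16*M)/2 = -8*M)
U(-3)*(-248) + v(-3) = -8*(-3)*(-248) + (-27/7 - 3/7*(-3)) = 24*(-248) + (-27/7 + 9/7) = -5952 - 18/7 = -41682/7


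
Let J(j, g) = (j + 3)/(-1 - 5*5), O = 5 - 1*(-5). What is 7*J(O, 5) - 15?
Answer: -37/2 ≈ -18.500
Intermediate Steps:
O = 10 (O = 5 + 5 = 10)
J(j, g) = -3/26 - j/26 (J(j, g) = (3 + j)/(-1 - 25) = (3 + j)/(-26) = (3 + j)*(-1/26) = -3/26 - j/26)
7*J(O, 5) - 15 = 7*(-3/26 - 1/26*10) - 15 = 7*(-3/26 - 5/13) - 15 = 7*(-½) - 15 = -7/2 - 15 = -37/2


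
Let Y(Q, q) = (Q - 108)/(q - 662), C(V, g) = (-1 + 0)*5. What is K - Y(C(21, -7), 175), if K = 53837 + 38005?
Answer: 44726941/487 ≈ 91842.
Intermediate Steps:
C(V, g) = -5 (C(V, g) = -1*5 = -5)
Y(Q, q) = (-108 + Q)/(-662 + q)
K = 91842
K - Y(C(21, -7), 175) = 91842 - (-108 - 5)/(-662 + 175) = 91842 - (-113)/(-487) = 91842 - (-1)*(-113)/487 = 91842 - 1*113/487 = 91842 - 113/487 = 44726941/487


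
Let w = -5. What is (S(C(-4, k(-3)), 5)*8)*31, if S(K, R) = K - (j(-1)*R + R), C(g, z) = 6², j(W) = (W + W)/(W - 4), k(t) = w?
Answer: 7192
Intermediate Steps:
k(t) = -5
j(W) = 2*W/(-4 + W) (j(W) = (2*W)/(-4 + W) = 2*W/(-4 + W))
C(g, z) = 36
S(K, R) = K - 7*R/5 (S(K, R) = K - ((2*(-1)/(-4 - 1))*R + R) = K - ((2*(-1)/(-5))*R + R) = K - ((2*(-1)*(-⅕))*R + R) = K - (2*R/5 + R) = K - 7*R/5)
(S(C(-4, k(-3)), 5)*8)*31 = ((36 - 7/5*5)*8)*31 = ((36 - 7)*8)*31 = (29*8)*31 = 232*31 = 7192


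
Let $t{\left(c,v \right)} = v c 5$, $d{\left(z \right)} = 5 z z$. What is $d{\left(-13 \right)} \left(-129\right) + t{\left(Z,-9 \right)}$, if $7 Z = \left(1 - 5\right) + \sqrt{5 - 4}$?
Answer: $- \frac{762900}{7} \approx -1.0899 \cdot 10^{5}$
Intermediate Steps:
$d{\left(z \right)} = 5 z^{2}$
$Z = - \frac{3}{7}$ ($Z = \frac{\left(1 - 5\right) + \sqrt{5 - 4}}{7} = \frac{-4 + \sqrt{1}}{7} = \frac{-4 + 1}{7} = \frac{1}{7} \left(-3\right) = - \frac{3}{7} \approx -0.42857$)
$t{\left(c,v \right)} = 5 c v$ ($t{\left(c,v \right)} = c v 5 = 5 c v$)
$d{\left(-13 \right)} \left(-129\right) + t{\left(Z,-9 \right)} = 5 \left(-13\right)^{2} \left(-129\right) + 5 \left(- \frac{3}{7}\right) \left(-9\right) = 5 \cdot 169 \left(-129\right) + \frac{135}{7} = 845 \left(-129\right) + \frac{135}{7} = -109005 + \frac{135}{7} = - \frac{762900}{7}$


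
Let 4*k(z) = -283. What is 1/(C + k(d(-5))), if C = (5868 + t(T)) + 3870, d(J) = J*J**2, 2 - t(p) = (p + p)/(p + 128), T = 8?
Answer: 68/657501 ≈ 0.00010342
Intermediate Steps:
t(p) = 2 - 2*p/(128 + p) (t(p) = 2 - (p + p)/(p + 128) = 2 - 2*p/(128 + p))
d(J) = J**3
k(z) = -283/4 (k(z) = (1/4)*(-283) = -283/4)
C = 165578/17 (C = (5868 + 256/(128 + 8)) + 3870 = (5868 + 256/136) + 3870 = (5868 + 256*(1/136)) + 3870 = (5868 + 32/17) + 3870 = 99788/17 + 3870 = 165578/17 ≈ 9739.9)
1/(C + k(d(-5))) = 1/(165578/17 - 283/4) = 1/(657501/68) = 68/657501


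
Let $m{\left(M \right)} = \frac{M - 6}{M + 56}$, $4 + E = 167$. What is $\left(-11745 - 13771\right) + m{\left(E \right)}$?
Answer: $- \frac{5587847}{219} \approx -25515.0$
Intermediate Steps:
$E = 163$ ($E = -4 + 167 = 163$)
$m{\left(M \right)} = \frac{-6 + M}{56 + M}$
$\left(-11745 - 13771\right) + m{\left(E \right)} = \left(-11745 - 13771\right) + \frac{-6 + 163}{56 + 163} = -25516 + \frac{1}{219} \cdot 157 = -25516 + \frac{157}{219} = - \frac{5587847}{219}$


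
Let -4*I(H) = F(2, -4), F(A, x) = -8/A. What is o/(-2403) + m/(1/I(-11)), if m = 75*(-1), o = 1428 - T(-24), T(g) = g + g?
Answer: -20189/267 ≈ -75.614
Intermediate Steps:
I(H) = 1 (I(H) = -(-2)/2 = -¼*(-4) = 1)
T(g) = 2*g
o = 1476 (o = 1428 - 2*(-24) = 1428 - 1*(-48) = 1428 + 48 = 1476)
m = -75
o/(-2403) + m/(1/I(-11)) = 1476/(-2403) - 75/(1/1) = 1476*(-1/2403) - 75/1 = -164/267 - 75*1 = -164/267 - 75 = -20189/267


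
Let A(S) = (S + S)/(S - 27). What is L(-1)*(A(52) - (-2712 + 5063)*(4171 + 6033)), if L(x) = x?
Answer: 599739996/25 ≈ 2.3990e+7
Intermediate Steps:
A(S) = 2*S/(-27 + S) (A(S) = (2*S)/(-27 + S) = 2*S/(-27 + S))
L(-1)*(A(52) - (-2712 + 5063)*(4171 + 6033)) = -(2*52/(-27 + 52) - (-2712 + 5063)*(4171 + 6033)) = -(2*52/25 - 2351*10204) = -(2*52*(1/25) - 1*23989604) = -(104/25 - 23989604) = -1*(-599739996/25) = 599739996/25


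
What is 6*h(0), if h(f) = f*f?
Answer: 0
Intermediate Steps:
h(f) = f**2
6*h(0) = 6*0**2 = 6*0 = 0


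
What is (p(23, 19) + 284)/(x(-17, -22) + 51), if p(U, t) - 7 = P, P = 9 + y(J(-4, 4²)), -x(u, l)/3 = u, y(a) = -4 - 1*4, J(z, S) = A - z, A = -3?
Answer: 146/51 ≈ 2.8627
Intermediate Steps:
J(z, S) = -3 - z
y(a) = -8 (y(a) = -4 - 4 = -8)
x(u, l) = -3*u
P = 1 (P = 9 - 8 = 1)
p(U, t) = 8 (p(U, t) = 7 + 1 = 8)
(p(23, 19) + 284)/(x(-17, -22) + 51) = (8 + 284)/(-3*(-17) + 51) = 292/(51 + 51) = 292/102 = 292*(1/102) = 146/51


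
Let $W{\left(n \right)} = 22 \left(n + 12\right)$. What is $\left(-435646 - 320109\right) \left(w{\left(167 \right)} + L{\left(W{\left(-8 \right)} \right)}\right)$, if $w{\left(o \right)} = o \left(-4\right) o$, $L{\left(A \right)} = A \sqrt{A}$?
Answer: $84309004780 - 133012880 \sqrt{22} \approx 8.3685 \cdot 10^{10}$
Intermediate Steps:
$W{\left(n \right)} = 264 + 22 n$ ($W{\left(n \right)} = 22 \left(12 + n\right) = 264 + 22 n$)
$L{\left(A \right)} = A^{\frac{3}{2}}$
$w{\left(o \right)} = - 4 o^{2}$ ($w{\left(o \right)} = - 4 o o = - 4 o^{2}$)
$\left(-435646 - 320109\right) \left(w{\left(167 \right)} + L{\left(W{\left(-8 \right)} \right)}\right) = \left(-435646 - 320109\right) \left(- 4 \cdot 167^{2} + \left(264 + 22 \left(-8\right)\right)^{\frac{3}{2}}\right) = - 755755 \left(\left(-4\right) 27889 + \left(264 - 176\right)^{\frac{3}{2}}\right) = - 755755 \left(-111556 + 88^{\frac{3}{2}}\right) = - 755755 \left(-111556 + 176 \sqrt{22}\right) = 84309004780 - 133012880 \sqrt{22}$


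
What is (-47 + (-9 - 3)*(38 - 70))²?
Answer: 113569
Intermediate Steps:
(-47 + (-9 - 3)*(38 - 70))² = (-47 - 12*(-32))² = (-47 + 384)² = 337² = 113569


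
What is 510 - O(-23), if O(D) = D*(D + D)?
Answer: -548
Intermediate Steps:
O(D) = 2*D**2 (O(D) = D*(2*D) = 2*D**2)
510 - O(-23) = 510 - 2*(-23)**2 = 510 - 2*529 = 510 - 1*1058 = 510 - 1058 = -548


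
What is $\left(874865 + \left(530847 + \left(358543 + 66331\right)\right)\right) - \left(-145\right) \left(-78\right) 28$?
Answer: $1513906$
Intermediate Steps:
$\left(874865 + \left(530847 + \left(358543 + 66331\right)\right)\right) - \left(-145\right) \left(-78\right) 28 = \left(874865 + \left(530847 + 424874\right)\right) - 11310 \cdot 28 = \left(874865 + 955721\right) - 316680 = 1830586 - 316680 = 1513906$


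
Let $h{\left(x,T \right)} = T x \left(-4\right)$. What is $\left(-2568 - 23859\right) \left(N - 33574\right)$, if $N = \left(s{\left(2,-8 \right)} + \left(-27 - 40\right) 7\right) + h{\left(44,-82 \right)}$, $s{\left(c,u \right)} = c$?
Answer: $518207043$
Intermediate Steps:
$h{\left(x,T \right)} = - 4 T x$
$N = 13965$ ($N = \left(2 + \left(-27 - 40\right) 7\right) - \left(-328\right) 44 = \left(2 + \left(-27 - 40\right) 7\right) + 14432 = \left(2 - 469\right) + 14432 = -467 + 14432 = 13965$)
$\left(-2568 - 23859\right) \left(N - 33574\right) = \left(-2568 - 23859\right) \left(13965 - 33574\right) = \left(-26427\right) \left(-19609\right) = 518207043$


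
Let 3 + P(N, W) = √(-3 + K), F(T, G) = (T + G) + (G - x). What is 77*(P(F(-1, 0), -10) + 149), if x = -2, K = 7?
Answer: 11396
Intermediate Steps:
F(T, G) = 2 + T + 2*G (F(T, G) = (T + G) + (G - 1*(-2)) = (G + T) + (G + 2) = (G + T) + (2 + G) = 2 + T + 2*G)
P(N, W) = -1 (P(N, W) = -3 + √(-3 + 7) = -3 + √4 = -3 + 2 = -1)
77*(P(F(-1, 0), -10) + 149) = 77*(-1 + 149) = 77*148 = 11396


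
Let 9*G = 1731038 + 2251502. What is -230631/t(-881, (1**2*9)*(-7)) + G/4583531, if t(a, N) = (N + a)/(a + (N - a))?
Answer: -10158888138353/660028464 ≈ -15392.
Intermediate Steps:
t(a, N) = (N + a)/N
G = 3982540/9 (G = (1731038 + 2251502)/9 = (1/9)*3982540 = 3982540/9 ≈ 4.4250e+5)
-230631/t(-881, (1**2*9)*(-7)) + G/4583531 = -230631*(-63/((1**2*9)*(-7) - 881)) + (3982540/9)/4583531 = -230631*(-63/((1*9)*(-7) - 881)) + (3982540/9)*(1/4583531) = -230631*(-63/(9*(-7) - 881)) + 3982540/41251779 = -230631*(-63/(-63 - 881)) + 3982540/41251779 = -230631/((-1/63*(-944))) + 3982540/41251779 = -230631/944/63 + 3982540/41251779 = -230631*63/944 + 3982540/41251779 = -246267/16 + 3982540/41251779 = -10158888138353/660028464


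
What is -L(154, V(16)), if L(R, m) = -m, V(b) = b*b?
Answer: 256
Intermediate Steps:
V(b) = b²
-L(154, V(16)) = -(-1)*16² = -(-1)*256 = -1*(-256) = 256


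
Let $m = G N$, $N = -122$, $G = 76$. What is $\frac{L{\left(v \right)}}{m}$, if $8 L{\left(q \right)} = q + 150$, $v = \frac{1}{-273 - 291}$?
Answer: $- \frac{84599}{41835264} \approx -0.0020222$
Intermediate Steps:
$v = - \frac{1}{564}$ ($v = \frac{1}{-564} = - \frac{1}{564} \approx -0.0017731$)
$m = -9272$ ($m = 76 \left(-122\right) = -9272$)
$L{\left(q \right)} = \frac{75}{4} + \frac{q}{8}$ ($L{\left(q \right)} = \frac{q + 150}{8} = \frac{150 + q}{8} = \frac{75}{4} + \frac{q}{8}$)
$\frac{L{\left(v \right)}}{m} = \frac{\frac{75}{4} + \frac{1}{8} \left(- \frac{1}{564}\right)}{-9272} = \left(\frac{75}{4} - \frac{1}{4512}\right) \left(- \frac{1}{9272}\right) = \frac{84599}{4512} \left(- \frac{1}{9272}\right) = - \frac{84599}{41835264}$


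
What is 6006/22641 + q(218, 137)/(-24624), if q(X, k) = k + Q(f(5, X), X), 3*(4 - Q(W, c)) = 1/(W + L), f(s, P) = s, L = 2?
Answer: 63306443/243911493 ≈ 0.25955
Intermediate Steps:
Q(W, c) = 4 - 1/(3*(2 + W)) (Q(W, c) = 4 - 1/(3*(W + 2)) = 4 - 1/(3*(2 + W)))
q(X, k) = 83/21 + k (q(X, k) = k + (23 + 12*5)/(3*(2 + 5)) = k + (1/3)*(23 + 60)/7 = k + (1/3)*(1/7)*83 = k + 83/21 = 83/21 + k)
6006/22641 + q(218, 137)/(-24624) = 6006/22641 + (83/21 + 137)/(-24624) = 6006*(1/22641) + (2960/21)*(-1/24624) = 2002/7547 - 185/32319 = 63306443/243911493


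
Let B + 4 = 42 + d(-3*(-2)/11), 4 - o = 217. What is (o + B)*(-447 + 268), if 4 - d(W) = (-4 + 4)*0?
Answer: 30609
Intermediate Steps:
o = -213 (o = 4 - 1*217 = 4 - 217 = -213)
d(W) = 4 (d(W) = 4 - (-4 + 4)*0 = 4 - 0*0 = 4 - 1*0 = 4 + 0 = 4)
B = 42 (B = -4 + (42 + 4) = -4 + 46 = 42)
(o + B)*(-447 + 268) = (-213 + 42)*(-447 + 268) = -171*(-179) = 30609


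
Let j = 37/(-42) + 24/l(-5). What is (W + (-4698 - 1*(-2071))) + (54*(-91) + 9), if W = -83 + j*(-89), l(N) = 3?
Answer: -346441/42 ≈ -8248.6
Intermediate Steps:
j = 299/42 (j = 37/(-42) + 24/3 = 37*(-1/42) + 24*(⅓) = -37/42 + 8 = 299/42 ≈ 7.1190)
W = -30097/42 (W = -83 + (299/42)*(-89) = -83 - 26611/42 = -30097/42 ≈ -716.60)
(W + (-4698 - 1*(-2071))) + (54*(-91) + 9) = (-30097/42 + (-4698 - 1*(-2071))) + (54*(-91) + 9) = (-30097/42 + (-4698 + 2071)) + (-4914 + 9) = (-30097/42 - 2627) - 4905 = -140431/42 - 4905 = -346441/42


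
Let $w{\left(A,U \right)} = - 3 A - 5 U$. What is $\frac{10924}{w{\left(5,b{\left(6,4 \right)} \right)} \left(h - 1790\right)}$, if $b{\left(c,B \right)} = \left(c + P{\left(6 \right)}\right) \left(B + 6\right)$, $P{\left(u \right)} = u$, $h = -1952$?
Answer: $\frac{5462}{1150665} \approx 0.0047468$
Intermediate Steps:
$b{\left(c,B \right)} = \left(6 + B\right) \left(6 + c\right)$ ($b{\left(c,B \right)} = \left(c + 6\right) \left(B + 6\right) = \left(6 + c\right) \left(6 + B\right) = \left(6 + B\right) \left(6 + c\right)$)
$w{\left(A,U \right)} = - 5 U - 3 A$
$\frac{10924}{w{\left(5,b{\left(6,4 \right)} \right)} \left(h - 1790\right)} = \frac{10924}{\left(- 5 \left(36 + 6 \cdot 4 + 6 \cdot 6 + 4 \cdot 6\right) - 15\right) \left(-1952 - 1790\right)} = \frac{10924}{\left(- 5 \left(36 + 24 + 36 + 24\right) - 15\right) \left(-3742\right)} = \frac{10924}{\left(\left(-5\right) 120 - 15\right) \left(-3742\right)} = \frac{10924}{\left(-600 - 15\right) \left(-3742\right)} = \frac{10924}{\left(-615\right) \left(-3742\right)} = \frac{10924}{2301330} = 10924 \cdot \frac{1}{2301330} = \frac{5462}{1150665}$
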